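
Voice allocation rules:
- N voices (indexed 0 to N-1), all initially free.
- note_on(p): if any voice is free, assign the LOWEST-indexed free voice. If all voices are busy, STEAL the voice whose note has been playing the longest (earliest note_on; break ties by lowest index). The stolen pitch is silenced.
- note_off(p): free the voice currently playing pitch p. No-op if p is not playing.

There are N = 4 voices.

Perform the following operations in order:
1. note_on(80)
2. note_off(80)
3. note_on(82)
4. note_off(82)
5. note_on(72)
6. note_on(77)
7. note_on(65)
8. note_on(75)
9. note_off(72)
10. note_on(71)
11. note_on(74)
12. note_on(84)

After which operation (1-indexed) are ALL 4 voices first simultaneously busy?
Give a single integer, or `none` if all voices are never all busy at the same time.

Answer: 8

Derivation:
Op 1: note_on(80): voice 0 is free -> assigned | voices=[80 - - -]
Op 2: note_off(80): free voice 0 | voices=[- - - -]
Op 3: note_on(82): voice 0 is free -> assigned | voices=[82 - - -]
Op 4: note_off(82): free voice 0 | voices=[- - - -]
Op 5: note_on(72): voice 0 is free -> assigned | voices=[72 - - -]
Op 6: note_on(77): voice 1 is free -> assigned | voices=[72 77 - -]
Op 7: note_on(65): voice 2 is free -> assigned | voices=[72 77 65 -]
Op 8: note_on(75): voice 3 is free -> assigned | voices=[72 77 65 75]
Op 9: note_off(72): free voice 0 | voices=[- 77 65 75]
Op 10: note_on(71): voice 0 is free -> assigned | voices=[71 77 65 75]
Op 11: note_on(74): all voices busy, STEAL voice 1 (pitch 77, oldest) -> assign | voices=[71 74 65 75]
Op 12: note_on(84): all voices busy, STEAL voice 2 (pitch 65, oldest) -> assign | voices=[71 74 84 75]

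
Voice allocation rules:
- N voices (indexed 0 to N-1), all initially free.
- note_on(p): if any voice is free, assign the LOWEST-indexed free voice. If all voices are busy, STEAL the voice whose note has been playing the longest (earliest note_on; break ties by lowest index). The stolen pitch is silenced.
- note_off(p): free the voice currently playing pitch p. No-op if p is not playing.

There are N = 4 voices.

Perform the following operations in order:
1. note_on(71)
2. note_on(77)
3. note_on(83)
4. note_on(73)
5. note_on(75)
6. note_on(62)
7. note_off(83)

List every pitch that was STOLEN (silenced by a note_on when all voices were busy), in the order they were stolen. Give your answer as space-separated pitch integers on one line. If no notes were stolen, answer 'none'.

Answer: 71 77

Derivation:
Op 1: note_on(71): voice 0 is free -> assigned | voices=[71 - - -]
Op 2: note_on(77): voice 1 is free -> assigned | voices=[71 77 - -]
Op 3: note_on(83): voice 2 is free -> assigned | voices=[71 77 83 -]
Op 4: note_on(73): voice 3 is free -> assigned | voices=[71 77 83 73]
Op 5: note_on(75): all voices busy, STEAL voice 0 (pitch 71, oldest) -> assign | voices=[75 77 83 73]
Op 6: note_on(62): all voices busy, STEAL voice 1 (pitch 77, oldest) -> assign | voices=[75 62 83 73]
Op 7: note_off(83): free voice 2 | voices=[75 62 - 73]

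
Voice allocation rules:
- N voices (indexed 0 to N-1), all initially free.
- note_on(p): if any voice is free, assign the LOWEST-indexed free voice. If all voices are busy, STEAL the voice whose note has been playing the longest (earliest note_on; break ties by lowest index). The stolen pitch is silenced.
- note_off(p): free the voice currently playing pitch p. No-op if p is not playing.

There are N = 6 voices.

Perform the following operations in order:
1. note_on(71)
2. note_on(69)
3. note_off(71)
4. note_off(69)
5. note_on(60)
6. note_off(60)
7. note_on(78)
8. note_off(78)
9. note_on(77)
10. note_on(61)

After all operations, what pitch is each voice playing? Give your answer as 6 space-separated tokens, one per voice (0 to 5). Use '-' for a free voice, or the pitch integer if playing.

Op 1: note_on(71): voice 0 is free -> assigned | voices=[71 - - - - -]
Op 2: note_on(69): voice 1 is free -> assigned | voices=[71 69 - - - -]
Op 3: note_off(71): free voice 0 | voices=[- 69 - - - -]
Op 4: note_off(69): free voice 1 | voices=[- - - - - -]
Op 5: note_on(60): voice 0 is free -> assigned | voices=[60 - - - - -]
Op 6: note_off(60): free voice 0 | voices=[- - - - - -]
Op 7: note_on(78): voice 0 is free -> assigned | voices=[78 - - - - -]
Op 8: note_off(78): free voice 0 | voices=[- - - - - -]
Op 9: note_on(77): voice 0 is free -> assigned | voices=[77 - - - - -]
Op 10: note_on(61): voice 1 is free -> assigned | voices=[77 61 - - - -]

Answer: 77 61 - - - -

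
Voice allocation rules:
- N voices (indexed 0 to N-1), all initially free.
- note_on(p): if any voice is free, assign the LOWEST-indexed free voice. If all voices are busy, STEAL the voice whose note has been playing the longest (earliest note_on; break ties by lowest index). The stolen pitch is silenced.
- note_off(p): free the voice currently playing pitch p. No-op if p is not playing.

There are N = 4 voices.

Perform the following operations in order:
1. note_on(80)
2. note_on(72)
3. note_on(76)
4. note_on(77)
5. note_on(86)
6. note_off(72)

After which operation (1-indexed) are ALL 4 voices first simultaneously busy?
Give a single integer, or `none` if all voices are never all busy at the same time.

Answer: 4

Derivation:
Op 1: note_on(80): voice 0 is free -> assigned | voices=[80 - - -]
Op 2: note_on(72): voice 1 is free -> assigned | voices=[80 72 - -]
Op 3: note_on(76): voice 2 is free -> assigned | voices=[80 72 76 -]
Op 4: note_on(77): voice 3 is free -> assigned | voices=[80 72 76 77]
Op 5: note_on(86): all voices busy, STEAL voice 0 (pitch 80, oldest) -> assign | voices=[86 72 76 77]
Op 6: note_off(72): free voice 1 | voices=[86 - 76 77]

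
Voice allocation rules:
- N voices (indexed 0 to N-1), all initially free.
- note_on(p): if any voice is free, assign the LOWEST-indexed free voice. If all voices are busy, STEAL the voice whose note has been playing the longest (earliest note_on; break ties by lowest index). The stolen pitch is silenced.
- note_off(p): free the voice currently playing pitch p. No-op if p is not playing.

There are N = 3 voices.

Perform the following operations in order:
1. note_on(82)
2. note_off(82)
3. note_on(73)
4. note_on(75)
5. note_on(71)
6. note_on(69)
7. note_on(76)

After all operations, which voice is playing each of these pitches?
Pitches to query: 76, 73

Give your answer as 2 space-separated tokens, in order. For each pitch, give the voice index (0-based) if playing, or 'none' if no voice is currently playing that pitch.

Answer: 1 none

Derivation:
Op 1: note_on(82): voice 0 is free -> assigned | voices=[82 - -]
Op 2: note_off(82): free voice 0 | voices=[- - -]
Op 3: note_on(73): voice 0 is free -> assigned | voices=[73 - -]
Op 4: note_on(75): voice 1 is free -> assigned | voices=[73 75 -]
Op 5: note_on(71): voice 2 is free -> assigned | voices=[73 75 71]
Op 6: note_on(69): all voices busy, STEAL voice 0 (pitch 73, oldest) -> assign | voices=[69 75 71]
Op 7: note_on(76): all voices busy, STEAL voice 1 (pitch 75, oldest) -> assign | voices=[69 76 71]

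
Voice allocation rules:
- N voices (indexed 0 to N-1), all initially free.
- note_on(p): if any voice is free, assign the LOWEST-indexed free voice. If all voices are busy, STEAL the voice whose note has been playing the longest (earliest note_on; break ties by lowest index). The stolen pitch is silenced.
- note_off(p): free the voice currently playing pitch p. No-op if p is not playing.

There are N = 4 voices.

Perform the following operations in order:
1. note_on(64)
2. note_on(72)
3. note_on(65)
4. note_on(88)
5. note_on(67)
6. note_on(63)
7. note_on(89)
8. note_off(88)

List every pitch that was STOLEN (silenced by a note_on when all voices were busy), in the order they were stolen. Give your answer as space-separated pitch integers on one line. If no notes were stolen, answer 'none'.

Op 1: note_on(64): voice 0 is free -> assigned | voices=[64 - - -]
Op 2: note_on(72): voice 1 is free -> assigned | voices=[64 72 - -]
Op 3: note_on(65): voice 2 is free -> assigned | voices=[64 72 65 -]
Op 4: note_on(88): voice 3 is free -> assigned | voices=[64 72 65 88]
Op 5: note_on(67): all voices busy, STEAL voice 0 (pitch 64, oldest) -> assign | voices=[67 72 65 88]
Op 6: note_on(63): all voices busy, STEAL voice 1 (pitch 72, oldest) -> assign | voices=[67 63 65 88]
Op 7: note_on(89): all voices busy, STEAL voice 2 (pitch 65, oldest) -> assign | voices=[67 63 89 88]
Op 8: note_off(88): free voice 3 | voices=[67 63 89 -]

Answer: 64 72 65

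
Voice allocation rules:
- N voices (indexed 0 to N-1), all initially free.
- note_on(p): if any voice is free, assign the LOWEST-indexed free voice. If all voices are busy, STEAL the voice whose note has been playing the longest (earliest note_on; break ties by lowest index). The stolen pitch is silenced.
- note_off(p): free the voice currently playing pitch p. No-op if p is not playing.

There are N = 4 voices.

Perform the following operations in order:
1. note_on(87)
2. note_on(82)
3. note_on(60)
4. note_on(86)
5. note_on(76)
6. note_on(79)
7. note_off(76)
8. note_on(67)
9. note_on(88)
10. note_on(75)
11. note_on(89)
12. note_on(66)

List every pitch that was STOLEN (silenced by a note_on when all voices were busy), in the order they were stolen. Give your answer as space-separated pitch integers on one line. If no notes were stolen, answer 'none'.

Answer: 87 82 60 86 79 67

Derivation:
Op 1: note_on(87): voice 0 is free -> assigned | voices=[87 - - -]
Op 2: note_on(82): voice 1 is free -> assigned | voices=[87 82 - -]
Op 3: note_on(60): voice 2 is free -> assigned | voices=[87 82 60 -]
Op 4: note_on(86): voice 3 is free -> assigned | voices=[87 82 60 86]
Op 5: note_on(76): all voices busy, STEAL voice 0 (pitch 87, oldest) -> assign | voices=[76 82 60 86]
Op 6: note_on(79): all voices busy, STEAL voice 1 (pitch 82, oldest) -> assign | voices=[76 79 60 86]
Op 7: note_off(76): free voice 0 | voices=[- 79 60 86]
Op 8: note_on(67): voice 0 is free -> assigned | voices=[67 79 60 86]
Op 9: note_on(88): all voices busy, STEAL voice 2 (pitch 60, oldest) -> assign | voices=[67 79 88 86]
Op 10: note_on(75): all voices busy, STEAL voice 3 (pitch 86, oldest) -> assign | voices=[67 79 88 75]
Op 11: note_on(89): all voices busy, STEAL voice 1 (pitch 79, oldest) -> assign | voices=[67 89 88 75]
Op 12: note_on(66): all voices busy, STEAL voice 0 (pitch 67, oldest) -> assign | voices=[66 89 88 75]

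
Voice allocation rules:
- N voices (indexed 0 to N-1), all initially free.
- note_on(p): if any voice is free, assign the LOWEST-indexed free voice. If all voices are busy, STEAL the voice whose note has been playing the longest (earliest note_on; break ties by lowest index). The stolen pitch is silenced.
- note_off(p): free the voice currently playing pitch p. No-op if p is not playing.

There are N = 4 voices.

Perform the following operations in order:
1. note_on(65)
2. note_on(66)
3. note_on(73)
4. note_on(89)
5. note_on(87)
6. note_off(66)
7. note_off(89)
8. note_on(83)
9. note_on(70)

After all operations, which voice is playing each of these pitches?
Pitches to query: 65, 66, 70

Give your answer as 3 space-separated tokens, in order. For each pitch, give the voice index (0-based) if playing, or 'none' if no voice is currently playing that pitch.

Answer: none none 3

Derivation:
Op 1: note_on(65): voice 0 is free -> assigned | voices=[65 - - -]
Op 2: note_on(66): voice 1 is free -> assigned | voices=[65 66 - -]
Op 3: note_on(73): voice 2 is free -> assigned | voices=[65 66 73 -]
Op 4: note_on(89): voice 3 is free -> assigned | voices=[65 66 73 89]
Op 5: note_on(87): all voices busy, STEAL voice 0 (pitch 65, oldest) -> assign | voices=[87 66 73 89]
Op 6: note_off(66): free voice 1 | voices=[87 - 73 89]
Op 7: note_off(89): free voice 3 | voices=[87 - 73 -]
Op 8: note_on(83): voice 1 is free -> assigned | voices=[87 83 73 -]
Op 9: note_on(70): voice 3 is free -> assigned | voices=[87 83 73 70]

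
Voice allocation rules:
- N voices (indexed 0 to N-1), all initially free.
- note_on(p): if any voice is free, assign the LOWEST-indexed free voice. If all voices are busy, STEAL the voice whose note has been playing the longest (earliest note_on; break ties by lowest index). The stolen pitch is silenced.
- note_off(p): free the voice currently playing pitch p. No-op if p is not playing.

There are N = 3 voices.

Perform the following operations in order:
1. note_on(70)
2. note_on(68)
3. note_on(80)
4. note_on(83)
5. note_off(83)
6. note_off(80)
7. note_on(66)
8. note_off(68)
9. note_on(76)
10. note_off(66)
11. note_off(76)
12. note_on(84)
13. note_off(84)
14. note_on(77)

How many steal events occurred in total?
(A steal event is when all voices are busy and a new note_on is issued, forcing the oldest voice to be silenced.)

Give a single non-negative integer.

Answer: 1

Derivation:
Op 1: note_on(70): voice 0 is free -> assigned | voices=[70 - -]
Op 2: note_on(68): voice 1 is free -> assigned | voices=[70 68 -]
Op 3: note_on(80): voice 2 is free -> assigned | voices=[70 68 80]
Op 4: note_on(83): all voices busy, STEAL voice 0 (pitch 70, oldest) -> assign | voices=[83 68 80]
Op 5: note_off(83): free voice 0 | voices=[- 68 80]
Op 6: note_off(80): free voice 2 | voices=[- 68 -]
Op 7: note_on(66): voice 0 is free -> assigned | voices=[66 68 -]
Op 8: note_off(68): free voice 1 | voices=[66 - -]
Op 9: note_on(76): voice 1 is free -> assigned | voices=[66 76 -]
Op 10: note_off(66): free voice 0 | voices=[- 76 -]
Op 11: note_off(76): free voice 1 | voices=[- - -]
Op 12: note_on(84): voice 0 is free -> assigned | voices=[84 - -]
Op 13: note_off(84): free voice 0 | voices=[- - -]
Op 14: note_on(77): voice 0 is free -> assigned | voices=[77 - -]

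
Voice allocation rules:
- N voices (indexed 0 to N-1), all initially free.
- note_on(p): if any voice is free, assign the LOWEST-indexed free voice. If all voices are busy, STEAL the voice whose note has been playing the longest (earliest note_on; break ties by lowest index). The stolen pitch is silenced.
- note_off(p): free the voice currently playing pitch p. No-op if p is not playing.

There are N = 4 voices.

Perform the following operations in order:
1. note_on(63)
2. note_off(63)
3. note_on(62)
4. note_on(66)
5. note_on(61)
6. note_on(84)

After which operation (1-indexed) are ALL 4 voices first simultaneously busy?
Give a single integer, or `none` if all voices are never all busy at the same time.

Op 1: note_on(63): voice 0 is free -> assigned | voices=[63 - - -]
Op 2: note_off(63): free voice 0 | voices=[- - - -]
Op 3: note_on(62): voice 0 is free -> assigned | voices=[62 - - -]
Op 4: note_on(66): voice 1 is free -> assigned | voices=[62 66 - -]
Op 5: note_on(61): voice 2 is free -> assigned | voices=[62 66 61 -]
Op 6: note_on(84): voice 3 is free -> assigned | voices=[62 66 61 84]

Answer: 6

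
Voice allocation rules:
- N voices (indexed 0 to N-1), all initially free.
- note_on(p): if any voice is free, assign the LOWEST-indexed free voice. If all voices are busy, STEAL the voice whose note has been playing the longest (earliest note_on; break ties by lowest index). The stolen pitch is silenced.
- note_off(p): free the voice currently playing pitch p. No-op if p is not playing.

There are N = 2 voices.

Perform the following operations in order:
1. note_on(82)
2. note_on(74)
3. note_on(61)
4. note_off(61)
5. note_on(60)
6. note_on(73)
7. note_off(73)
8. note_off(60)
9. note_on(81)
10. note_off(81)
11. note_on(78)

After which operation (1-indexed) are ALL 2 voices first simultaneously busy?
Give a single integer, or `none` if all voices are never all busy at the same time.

Op 1: note_on(82): voice 0 is free -> assigned | voices=[82 -]
Op 2: note_on(74): voice 1 is free -> assigned | voices=[82 74]
Op 3: note_on(61): all voices busy, STEAL voice 0 (pitch 82, oldest) -> assign | voices=[61 74]
Op 4: note_off(61): free voice 0 | voices=[- 74]
Op 5: note_on(60): voice 0 is free -> assigned | voices=[60 74]
Op 6: note_on(73): all voices busy, STEAL voice 1 (pitch 74, oldest) -> assign | voices=[60 73]
Op 7: note_off(73): free voice 1 | voices=[60 -]
Op 8: note_off(60): free voice 0 | voices=[- -]
Op 9: note_on(81): voice 0 is free -> assigned | voices=[81 -]
Op 10: note_off(81): free voice 0 | voices=[- -]
Op 11: note_on(78): voice 0 is free -> assigned | voices=[78 -]

Answer: 2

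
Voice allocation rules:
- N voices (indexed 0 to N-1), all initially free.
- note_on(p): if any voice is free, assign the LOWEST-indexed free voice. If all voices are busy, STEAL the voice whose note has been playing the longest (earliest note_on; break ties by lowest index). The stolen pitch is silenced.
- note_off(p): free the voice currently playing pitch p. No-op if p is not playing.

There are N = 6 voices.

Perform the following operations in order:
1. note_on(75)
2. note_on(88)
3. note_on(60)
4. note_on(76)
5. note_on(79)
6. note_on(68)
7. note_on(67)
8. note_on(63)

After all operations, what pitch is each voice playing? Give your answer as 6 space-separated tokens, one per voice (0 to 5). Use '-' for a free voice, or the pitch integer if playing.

Answer: 67 63 60 76 79 68

Derivation:
Op 1: note_on(75): voice 0 is free -> assigned | voices=[75 - - - - -]
Op 2: note_on(88): voice 1 is free -> assigned | voices=[75 88 - - - -]
Op 3: note_on(60): voice 2 is free -> assigned | voices=[75 88 60 - - -]
Op 4: note_on(76): voice 3 is free -> assigned | voices=[75 88 60 76 - -]
Op 5: note_on(79): voice 4 is free -> assigned | voices=[75 88 60 76 79 -]
Op 6: note_on(68): voice 5 is free -> assigned | voices=[75 88 60 76 79 68]
Op 7: note_on(67): all voices busy, STEAL voice 0 (pitch 75, oldest) -> assign | voices=[67 88 60 76 79 68]
Op 8: note_on(63): all voices busy, STEAL voice 1 (pitch 88, oldest) -> assign | voices=[67 63 60 76 79 68]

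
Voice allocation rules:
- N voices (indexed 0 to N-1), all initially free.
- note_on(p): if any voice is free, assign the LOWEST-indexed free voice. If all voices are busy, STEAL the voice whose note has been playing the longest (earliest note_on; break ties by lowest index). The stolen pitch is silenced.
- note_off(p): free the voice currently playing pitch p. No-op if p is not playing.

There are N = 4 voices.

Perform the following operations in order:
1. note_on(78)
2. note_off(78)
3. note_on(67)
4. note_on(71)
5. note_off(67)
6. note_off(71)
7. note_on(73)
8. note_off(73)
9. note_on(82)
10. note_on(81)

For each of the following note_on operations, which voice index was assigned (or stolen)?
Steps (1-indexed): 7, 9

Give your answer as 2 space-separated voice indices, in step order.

Answer: 0 0

Derivation:
Op 1: note_on(78): voice 0 is free -> assigned | voices=[78 - - -]
Op 2: note_off(78): free voice 0 | voices=[- - - -]
Op 3: note_on(67): voice 0 is free -> assigned | voices=[67 - - -]
Op 4: note_on(71): voice 1 is free -> assigned | voices=[67 71 - -]
Op 5: note_off(67): free voice 0 | voices=[- 71 - -]
Op 6: note_off(71): free voice 1 | voices=[- - - -]
Op 7: note_on(73): voice 0 is free -> assigned | voices=[73 - - -]
Op 8: note_off(73): free voice 0 | voices=[- - - -]
Op 9: note_on(82): voice 0 is free -> assigned | voices=[82 - - -]
Op 10: note_on(81): voice 1 is free -> assigned | voices=[82 81 - -]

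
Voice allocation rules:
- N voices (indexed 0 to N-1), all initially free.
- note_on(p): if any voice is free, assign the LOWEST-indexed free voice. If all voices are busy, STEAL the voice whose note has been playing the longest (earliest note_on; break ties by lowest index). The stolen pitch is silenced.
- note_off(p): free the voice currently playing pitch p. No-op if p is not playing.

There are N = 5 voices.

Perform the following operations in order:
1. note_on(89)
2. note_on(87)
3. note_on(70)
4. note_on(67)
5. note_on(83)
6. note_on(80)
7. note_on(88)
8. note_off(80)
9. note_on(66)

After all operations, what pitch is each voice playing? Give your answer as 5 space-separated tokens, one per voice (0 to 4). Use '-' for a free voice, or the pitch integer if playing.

Op 1: note_on(89): voice 0 is free -> assigned | voices=[89 - - - -]
Op 2: note_on(87): voice 1 is free -> assigned | voices=[89 87 - - -]
Op 3: note_on(70): voice 2 is free -> assigned | voices=[89 87 70 - -]
Op 4: note_on(67): voice 3 is free -> assigned | voices=[89 87 70 67 -]
Op 5: note_on(83): voice 4 is free -> assigned | voices=[89 87 70 67 83]
Op 6: note_on(80): all voices busy, STEAL voice 0 (pitch 89, oldest) -> assign | voices=[80 87 70 67 83]
Op 7: note_on(88): all voices busy, STEAL voice 1 (pitch 87, oldest) -> assign | voices=[80 88 70 67 83]
Op 8: note_off(80): free voice 0 | voices=[- 88 70 67 83]
Op 9: note_on(66): voice 0 is free -> assigned | voices=[66 88 70 67 83]

Answer: 66 88 70 67 83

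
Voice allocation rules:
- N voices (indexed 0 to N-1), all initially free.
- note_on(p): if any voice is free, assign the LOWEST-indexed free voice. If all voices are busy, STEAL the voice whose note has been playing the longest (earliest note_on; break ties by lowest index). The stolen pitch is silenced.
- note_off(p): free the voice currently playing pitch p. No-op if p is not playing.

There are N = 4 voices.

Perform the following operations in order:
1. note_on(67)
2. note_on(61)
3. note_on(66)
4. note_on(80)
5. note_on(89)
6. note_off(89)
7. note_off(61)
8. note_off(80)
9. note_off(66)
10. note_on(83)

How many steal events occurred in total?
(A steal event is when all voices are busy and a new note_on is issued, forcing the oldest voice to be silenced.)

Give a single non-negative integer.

Answer: 1

Derivation:
Op 1: note_on(67): voice 0 is free -> assigned | voices=[67 - - -]
Op 2: note_on(61): voice 1 is free -> assigned | voices=[67 61 - -]
Op 3: note_on(66): voice 2 is free -> assigned | voices=[67 61 66 -]
Op 4: note_on(80): voice 3 is free -> assigned | voices=[67 61 66 80]
Op 5: note_on(89): all voices busy, STEAL voice 0 (pitch 67, oldest) -> assign | voices=[89 61 66 80]
Op 6: note_off(89): free voice 0 | voices=[- 61 66 80]
Op 7: note_off(61): free voice 1 | voices=[- - 66 80]
Op 8: note_off(80): free voice 3 | voices=[- - 66 -]
Op 9: note_off(66): free voice 2 | voices=[- - - -]
Op 10: note_on(83): voice 0 is free -> assigned | voices=[83 - - -]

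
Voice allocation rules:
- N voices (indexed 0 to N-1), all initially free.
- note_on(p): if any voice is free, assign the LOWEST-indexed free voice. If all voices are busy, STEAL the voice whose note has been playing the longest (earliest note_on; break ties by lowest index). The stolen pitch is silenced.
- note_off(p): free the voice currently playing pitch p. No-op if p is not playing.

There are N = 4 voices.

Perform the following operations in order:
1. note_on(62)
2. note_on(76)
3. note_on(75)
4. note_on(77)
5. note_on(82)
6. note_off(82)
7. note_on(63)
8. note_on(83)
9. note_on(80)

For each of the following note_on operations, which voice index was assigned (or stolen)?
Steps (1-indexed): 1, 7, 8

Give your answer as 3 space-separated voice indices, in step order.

Answer: 0 0 1

Derivation:
Op 1: note_on(62): voice 0 is free -> assigned | voices=[62 - - -]
Op 2: note_on(76): voice 1 is free -> assigned | voices=[62 76 - -]
Op 3: note_on(75): voice 2 is free -> assigned | voices=[62 76 75 -]
Op 4: note_on(77): voice 3 is free -> assigned | voices=[62 76 75 77]
Op 5: note_on(82): all voices busy, STEAL voice 0 (pitch 62, oldest) -> assign | voices=[82 76 75 77]
Op 6: note_off(82): free voice 0 | voices=[- 76 75 77]
Op 7: note_on(63): voice 0 is free -> assigned | voices=[63 76 75 77]
Op 8: note_on(83): all voices busy, STEAL voice 1 (pitch 76, oldest) -> assign | voices=[63 83 75 77]
Op 9: note_on(80): all voices busy, STEAL voice 2 (pitch 75, oldest) -> assign | voices=[63 83 80 77]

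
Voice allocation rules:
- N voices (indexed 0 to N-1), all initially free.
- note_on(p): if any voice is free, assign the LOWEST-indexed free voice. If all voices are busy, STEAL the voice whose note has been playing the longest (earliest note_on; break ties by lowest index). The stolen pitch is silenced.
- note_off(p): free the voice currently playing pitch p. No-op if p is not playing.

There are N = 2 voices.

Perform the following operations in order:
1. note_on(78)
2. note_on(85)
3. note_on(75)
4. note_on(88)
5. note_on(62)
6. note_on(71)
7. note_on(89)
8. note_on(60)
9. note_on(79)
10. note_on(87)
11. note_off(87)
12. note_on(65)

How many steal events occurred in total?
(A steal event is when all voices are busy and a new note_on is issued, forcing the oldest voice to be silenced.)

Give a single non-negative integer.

Answer: 8

Derivation:
Op 1: note_on(78): voice 0 is free -> assigned | voices=[78 -]
Op 2: note_on(85): voice 1 is free -> assigned | voices=[78 85]
Op 3: note_on(75): all voices busy, STEAL voice 0 (pitch 78, oldest) -> assign | voices=[75 85]
Op 4: note_on(88): all voices busy, STEAL voice 1 (pitch 85, oldest) -> assign | voices=[75 88]
Op 5: note_on(62): all voices busy, STEAL voice 0 (pitch 75, oldest) -> assign | voices=[62 88]
Op 6: note_on(71): all voices busy, STEAL voice 1 (pitch 88, oldest) -> assign | voices=[62 71]
Op 7: note_on(89): all voices busy, STEAL voice 0 (pitch 62, oldest) -> assign | voices=[89 71]
Op 8: note_on(60): all voices busy, STEAL voice 1 (pitch 71, oldest) -> assign | voices=[89 60]
Op 9: note_on(79): all voices busy, STEAL voice 0 (pitch 89, oldest) -> assign | voices=[79 60]
Op 10: note_on(87): all voices busy, STEAL voice 1 (pitch 60, oldest) -> assign | voices=[79 87]
Op 11: note_off(87): free voice 1 | voices=[79 -]
Op 12: note_on(65): voice 1 is free -> assigned | voices=[79 65]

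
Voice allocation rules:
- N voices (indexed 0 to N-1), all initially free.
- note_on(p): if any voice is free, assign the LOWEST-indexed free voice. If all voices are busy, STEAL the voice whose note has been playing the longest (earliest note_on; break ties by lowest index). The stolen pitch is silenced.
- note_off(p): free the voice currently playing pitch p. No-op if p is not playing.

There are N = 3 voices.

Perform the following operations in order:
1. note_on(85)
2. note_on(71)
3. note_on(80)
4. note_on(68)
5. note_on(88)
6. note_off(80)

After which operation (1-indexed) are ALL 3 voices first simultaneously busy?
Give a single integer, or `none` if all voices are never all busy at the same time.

Op 1: note_on(85): voice 0 is free -> assigned | voices=[85 - -]
Op 2: note_on(71): voice 1 is free -> assigned | voices=[85 71 -]
Op 3: note_on(80): voice 2 is free -> assigned | voices=[85 71 80]
Op 4: note_on(68): all voices busy, STEAL voice 0 (pitch 85, oldest) -> assign | voices=[68 71 80]
Op 5: note_on(88): all voices busy, STEAL voice 1 (pitch 71, oldest) -> assign | voices=[68 88 80]
Op 6: note_off(80): free voice 2 | voices=[68 88 -]

Answer: 3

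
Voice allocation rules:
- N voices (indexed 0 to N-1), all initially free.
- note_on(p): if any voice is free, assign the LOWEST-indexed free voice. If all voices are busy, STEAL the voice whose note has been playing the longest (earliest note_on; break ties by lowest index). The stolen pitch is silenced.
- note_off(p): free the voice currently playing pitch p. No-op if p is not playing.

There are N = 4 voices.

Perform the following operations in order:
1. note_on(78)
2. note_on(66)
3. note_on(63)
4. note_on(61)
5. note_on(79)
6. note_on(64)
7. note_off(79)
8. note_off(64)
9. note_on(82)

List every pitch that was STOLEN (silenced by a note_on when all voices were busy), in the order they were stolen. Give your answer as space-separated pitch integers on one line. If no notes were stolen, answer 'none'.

Answer: 78 66

Derivation:
Op 1: note_on(78): voice 0 is free -> assigned | voices=[78 - - -]
Op 2: note_on(66): voice 1 is free -> assigned | voices=[78 66 - -]
Op 3: note_on(63): voice 2 is free -> assigned | voices=[78 66 63 -]
Op 4: note_on(61): voice 3 is free -> assigned | voices=[78 66 63 61]
Op 5: note_on(79): all voices busy, STEAL voice 0 (pitch 78, oldest) -> assign | voices=[79 66 63 61]
Op 6: note_on(64): all voices busy, STEAL voice 1 (pitch 66, oldest) -> assign | voices=[79 64 63 61]
Op 7: note_off(79): free voice 0 | voices=[- 64 63 61]
Op 8: note_off(64): free voice 1 | voices=[- - 63 61]
Op 9: note_on(82): voice 0 is free -> assigned | voices=[82 - 63 61]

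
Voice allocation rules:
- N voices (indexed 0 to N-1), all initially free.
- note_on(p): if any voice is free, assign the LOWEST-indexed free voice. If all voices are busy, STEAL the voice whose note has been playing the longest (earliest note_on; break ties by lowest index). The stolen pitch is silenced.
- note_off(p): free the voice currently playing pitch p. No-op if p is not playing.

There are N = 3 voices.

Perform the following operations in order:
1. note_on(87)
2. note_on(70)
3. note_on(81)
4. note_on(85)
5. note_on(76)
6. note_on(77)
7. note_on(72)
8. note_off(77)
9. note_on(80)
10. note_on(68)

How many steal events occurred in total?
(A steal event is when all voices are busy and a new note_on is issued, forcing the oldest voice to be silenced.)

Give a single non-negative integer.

Answer: 5

Derivation:
Op 1: note_on(87): voice 0 is free -> assigned | voices=[87 - -]
Op 2: note_on(70): voice 1 is free -> assigned | voices=[87 70 -]
Op 3: note_on(81): voice 2 is free -> assigned | voices=[87 70 81]
Op 4: note_on(85): all voices busy, STEAL voice 0 (pitch 87, oldest) -> assign | voices=[85 70 81]
Op 5: note_on(76): all voices busy, STEAL voice 1 (pitch 70, oldest) -> assign | voices=[85 76 81]
Op 6: note_on(77): all voices busy, STEAL voice 2 (pitch 81, oldest) -> assign | voices=[85 76 77]
Op 7: note_on(72): all voices busy, STEAL voice 0 (pitch 85, oldest) -> assign | voices=[72 76 77]
Op 8: note_off(77): free voice 2 | voices=[72 76 -]
Op 9: note_on(80): voice 2 is free -> assigned | voices=[72 76 80]
Op 10: note_on(68): all voices busy, STEAL voice 1 (pitch 76, oldest) -> assign | voices=[72 68 80]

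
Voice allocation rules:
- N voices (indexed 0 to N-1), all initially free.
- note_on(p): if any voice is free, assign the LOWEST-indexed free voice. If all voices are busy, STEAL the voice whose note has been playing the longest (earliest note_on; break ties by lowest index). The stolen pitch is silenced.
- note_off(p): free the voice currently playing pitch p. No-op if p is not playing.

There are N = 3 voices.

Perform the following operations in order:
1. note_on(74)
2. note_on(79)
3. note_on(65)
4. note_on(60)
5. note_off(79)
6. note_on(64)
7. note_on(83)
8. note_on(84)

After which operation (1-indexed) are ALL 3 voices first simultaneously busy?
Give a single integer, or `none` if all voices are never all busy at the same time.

Answer: 3

Derivation:
Op 1: note_on(74): voice 0 is free -> assigned | voices=[74 - -]
Op 2: note_on(79): voice 1 is free -> assigned | voices=[74 79 -]
Op 3: note_on(65): voice 2 is free -> assigned | voices=[74 79 65]
Op 4: note_on(60): all voices busy, STEAL voice 0 (pitch 74, oldest) -> assign | voices=[60 79 65]
Op 5: note_off(79): free voice 1 | voices=[60 - 65]
Op 6: note_on(64): voice 1 is free -> assigned | voices=[60 64 65]
Op 7: note_on(83): all voices busy, STEAL voice 2 (pitch 65, oldest) -> assign | voices=[60 64 83]
Op 8: note_on(84): all voices busy, STEAL voice 0 (pitch 60, oldest) -> assign | voices=[84 64 83]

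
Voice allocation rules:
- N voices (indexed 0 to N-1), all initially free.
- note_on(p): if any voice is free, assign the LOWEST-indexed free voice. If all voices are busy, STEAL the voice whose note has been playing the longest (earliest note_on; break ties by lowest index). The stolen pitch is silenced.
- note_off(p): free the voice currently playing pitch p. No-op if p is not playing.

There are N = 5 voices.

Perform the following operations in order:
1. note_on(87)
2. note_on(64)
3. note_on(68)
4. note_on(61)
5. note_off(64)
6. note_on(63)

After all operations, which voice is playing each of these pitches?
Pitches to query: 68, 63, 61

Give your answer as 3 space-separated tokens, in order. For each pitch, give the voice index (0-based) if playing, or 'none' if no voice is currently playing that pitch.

Answer: 2 1 3

Derivation:
Op 1: note_on(87): voice 0 is free -> assigned | voices=[87 - - - -]
Op 2: note_on(64): voice 1 is free -> assigned | voices=[87 64 - - -]
Op 3: note_on(68): voice 2 is free -> assigned | voices=[87 64 68 - -]
Op 4: note_on(61): voice 3 is free -> assigned | voices=[87 64 68 61 -]
Op 5: note_off(64): free voice 1 | voices=[87 - 68 61 -]
Op 6: note_on(63): voice 1 is free -> assigned | voices=[87 63 68 61 -]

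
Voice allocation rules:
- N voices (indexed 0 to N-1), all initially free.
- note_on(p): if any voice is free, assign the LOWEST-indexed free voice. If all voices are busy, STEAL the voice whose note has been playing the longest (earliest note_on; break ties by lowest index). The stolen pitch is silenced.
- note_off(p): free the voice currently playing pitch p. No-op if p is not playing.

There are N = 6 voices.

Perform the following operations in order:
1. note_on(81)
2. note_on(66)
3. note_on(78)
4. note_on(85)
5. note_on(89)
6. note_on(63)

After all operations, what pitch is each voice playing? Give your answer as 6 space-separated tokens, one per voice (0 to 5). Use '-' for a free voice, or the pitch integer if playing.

Op 1: note_on(81): voice 0 is free -> assigned | voices=[81 - - - - -]
Op 2: note_on(66): voice 1 is free -> assigned | voices=[81 66 - - - -]
Op 3: note_on(78): voice 2 is free -> assigned | voices=[81 66 78 - - -]
Op 4: note_on(85): voice 3 is free -> assigned | voices=[81 66 78 85 - -]
Op 5: note_on(89): voice 4 is free -> assigned | voices=[81 66 78 85 89 -]
Op 6: note_on(63): voice 5 is free -> assigned | voices=[81 66 78 85 89 63]

Answer: 81 66 78 85 89 63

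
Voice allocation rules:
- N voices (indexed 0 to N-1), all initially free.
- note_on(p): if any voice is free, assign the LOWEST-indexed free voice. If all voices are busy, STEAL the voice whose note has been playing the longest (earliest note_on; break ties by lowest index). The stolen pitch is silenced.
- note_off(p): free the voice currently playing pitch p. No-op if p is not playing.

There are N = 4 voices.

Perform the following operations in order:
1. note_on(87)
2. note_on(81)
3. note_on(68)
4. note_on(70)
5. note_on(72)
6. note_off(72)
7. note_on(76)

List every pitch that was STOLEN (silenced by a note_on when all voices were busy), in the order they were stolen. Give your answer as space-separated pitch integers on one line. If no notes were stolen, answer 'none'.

Op 1: note_on(87): voice 0 is free -> assigned | voices=[87 - - -]
Op 2: note_on(81): voice 1 is free -> assigned | voices=[87 81 - -]
Op 3: note_on(68): voice 2 is free -> assigned | voices=[87 81 68 -]
Op 4: note_on(70): voice 3 is free -> assigned | voices=[87 81 68 70]
Op 5: note_on(72): all voices busy, STEAL voice 0 (pitch 87, oldest) -> assign | voices=[72 81 68 70]
Op 6: note_off(72): free voice 0 | voices=[- 81 68 70]
Op 7: note_on(76): voice 0 is free -> assigned | voices=[76 81 68 70]

Answer: 87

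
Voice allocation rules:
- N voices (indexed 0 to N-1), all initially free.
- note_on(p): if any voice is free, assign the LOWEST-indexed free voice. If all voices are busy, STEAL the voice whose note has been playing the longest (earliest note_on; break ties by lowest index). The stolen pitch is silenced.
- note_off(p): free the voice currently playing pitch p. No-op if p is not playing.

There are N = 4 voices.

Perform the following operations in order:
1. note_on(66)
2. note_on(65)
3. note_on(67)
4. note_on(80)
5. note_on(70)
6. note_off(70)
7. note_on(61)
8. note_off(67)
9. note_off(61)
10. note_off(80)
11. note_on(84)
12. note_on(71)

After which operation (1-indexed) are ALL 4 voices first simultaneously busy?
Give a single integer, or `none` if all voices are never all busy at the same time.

Op 1: note_on(66): voice 0 is free -> assigned | voices=[66 - - -]
Op 2: note_on(65): voice 1 is free -> assigned | voices=[66 65 - -]
Op 3: note_on(67): voice 2 is free -> assigned | voices=[66 65 67 -]
Op 4: note_on(80): voice 3 is free -> assigned | voices=[66 65 67 80]
Op 5: note_on(70): all voices busy, STEAL voice 0 (pitch 66, oldest) -> assign | voices=[70 65 67 80]
Op 6: note_off(70): free voice 0 | voices=[- 65 67 80]
Op 7: note_on(61): voice 0 is free -> assigned | voices=[61 65 67 80]
Op 8: note_off(67): free voice 2 | voices=[61 65 - 80]
Op 9: note_off(61): free voice 0 | voices=[- 65 - 80]
Op 10: note_off(80): free voice 3 | voices=[- 65 - -]
Op 11: note_on(84): voice 0 is free -> assigned | voices=[84 65 - -]
Op 12: note_on(71): voice 2 is free -> assigned | voices=[84 65 71 -]

Answer: 4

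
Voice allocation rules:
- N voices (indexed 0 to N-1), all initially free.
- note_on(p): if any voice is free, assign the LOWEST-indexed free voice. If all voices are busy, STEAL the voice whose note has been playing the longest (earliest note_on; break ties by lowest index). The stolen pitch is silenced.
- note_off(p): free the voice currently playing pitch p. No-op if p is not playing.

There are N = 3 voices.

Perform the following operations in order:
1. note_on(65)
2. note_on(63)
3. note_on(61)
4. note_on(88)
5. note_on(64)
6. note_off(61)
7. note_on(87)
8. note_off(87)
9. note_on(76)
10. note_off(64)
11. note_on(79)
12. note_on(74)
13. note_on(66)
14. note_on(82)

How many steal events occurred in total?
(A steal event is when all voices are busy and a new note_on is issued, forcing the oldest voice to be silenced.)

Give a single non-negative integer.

Op 1: note_on(65): voice 0 is free -> assigned | voices=[65 - -]
Op 2: note_on(63): voice 1 is free -> assigned | voices=[65 63 -]
Op 3: note_on(61): voice 2 is free -> assigned | voices=[65 63 61]
Op 4: note_on(88): all voices busy, STEAL voice 0 (pitch 65, oldest) -> assign | voices=[88 63 61]
Op 5: note_on(64): all voices busy, STEAL voice 1 (pitch 63, oldest) -> assign | voices=[88 64 61]
Op 6: note_off(61): free voice 2 | voices=[88 64 -]
Op 7: note_on(87): voice 2 is free -> assigned | voices=[88 64 87]
Op 8: note_off(87): free voice 2 | voices=[88 64 -]
Op 9: note_on(76): voice 2 is free -> assigned | voices=[88 64 76]
Op 10: note_off(64): free voice 1 | voices=[88 - 76]
Op 11: note_on(79): voice 1 is free -> assigned | voices=[88 79 76]
Op 12: note_on(74): all voices busy, STEAL voice 0 (pitch 88, oldest) -> assign | voices=[74 79 76]
Op 13: note_on(66): all voices busy, STEAL voice 2 (pitch 76, oldest) -> assign | voices=[74 79 66]
Op 14: note_on(82): all voices busy, STEAL voice 1 (pitch 79, oldest) -> assign | voices=[74 82 66]

Answer: 5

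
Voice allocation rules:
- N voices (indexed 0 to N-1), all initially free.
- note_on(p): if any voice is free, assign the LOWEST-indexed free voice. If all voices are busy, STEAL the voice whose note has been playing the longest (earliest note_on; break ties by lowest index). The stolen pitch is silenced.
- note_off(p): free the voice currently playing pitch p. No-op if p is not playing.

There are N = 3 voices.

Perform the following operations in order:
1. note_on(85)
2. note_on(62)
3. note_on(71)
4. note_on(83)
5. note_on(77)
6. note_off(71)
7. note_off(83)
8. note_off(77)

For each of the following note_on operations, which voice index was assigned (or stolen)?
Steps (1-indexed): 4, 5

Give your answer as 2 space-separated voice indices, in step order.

Op 1: note_on(85): voice 0 is free -> assigned | voices=[85 - -]
Op 2: note_on(62): voice 1 is free -> assigned | voices=[85 62 -]
Op 3: note_on(71): voice 2 is free -> assigned | voices=[85 62 71]
Op 4: note_on(83): all voices busy, STEAL voice 0 (pitch 85, oldest) -> assign | voices=[83 62 71]
Op 5: note_on(77): all voices busy, STEAL voice 1 (pitch 62, oldest) -> assign | voices=[83 77 71]
Op 6: note_off(71): free voice 2 | voices=[83 77 -]
Op 7: note_off(83): free voice 0 | voices=[- 77 -]
Op 8: note_off(77): free voice 1 | voices=[- - -]

Answer: 0 1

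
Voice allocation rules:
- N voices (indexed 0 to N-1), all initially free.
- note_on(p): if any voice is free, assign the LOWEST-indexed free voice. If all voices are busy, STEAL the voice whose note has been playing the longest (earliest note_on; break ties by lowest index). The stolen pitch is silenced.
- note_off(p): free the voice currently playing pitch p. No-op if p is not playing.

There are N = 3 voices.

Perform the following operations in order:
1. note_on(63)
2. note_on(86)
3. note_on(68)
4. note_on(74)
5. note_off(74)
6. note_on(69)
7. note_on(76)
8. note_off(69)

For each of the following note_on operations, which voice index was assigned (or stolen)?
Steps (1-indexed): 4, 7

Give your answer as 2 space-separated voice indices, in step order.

Op 1: note_on(63): voice 0 is free -> assigned | voices=[63 - -]
Op 2: note_on(86): voice 1 is free -> assigned | voices=[63 86 -]
Op 3: note_on(68): voice 2 is free -> assigned | voices=[63 86 68]
Op 4: note_on(74): all voices busy, STEAL voice 0 (pitch 63, oldest) -> assign | voices=[74 86 68]
Op 5: note_off(74): free voice 0 | voices=[- 86 68]
Op 6: note_on(69): voice 0 is free -> assigned | voices=[69 86 68]
Op 7: note_on(76): all voices busy, STEAL voice 1 (pitch 86, oldest) -> assign | voices=[69 76 68]
Op 8: note_off(69): free voice 0 | voices=[- 76 68]

Answer: 0 1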